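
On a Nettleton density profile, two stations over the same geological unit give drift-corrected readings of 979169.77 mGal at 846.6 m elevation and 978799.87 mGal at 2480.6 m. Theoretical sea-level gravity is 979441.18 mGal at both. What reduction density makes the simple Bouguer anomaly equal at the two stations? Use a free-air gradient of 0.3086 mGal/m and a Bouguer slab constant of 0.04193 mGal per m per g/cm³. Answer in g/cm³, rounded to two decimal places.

Δg_obs = 978799.87 − 979169.77 = -369.90 mGal over Δh = 2480.6 − 846.6 = 1634.0 m
Equal Bouguer anomalies ⇒ Δg_obs + (0.3086 − 0.04193ρ)·Δh = 0
0.3086 − 0.04193ρ = −Δg_obs/Δh = 0.22638
ρ = (0.3086 − 0.22638) / 0.04193 = 1.96 g/cm³

1.96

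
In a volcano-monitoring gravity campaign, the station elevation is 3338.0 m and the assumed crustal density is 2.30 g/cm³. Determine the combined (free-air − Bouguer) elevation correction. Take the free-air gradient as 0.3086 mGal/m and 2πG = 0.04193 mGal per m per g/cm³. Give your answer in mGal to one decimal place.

Combined gradient = 0.3086 − 0.04193 × 2.30 = 0.2121610 mGal/m
Combined elevation correction = 0.2121610 × 3338.0 = 708.2 mGal

708.2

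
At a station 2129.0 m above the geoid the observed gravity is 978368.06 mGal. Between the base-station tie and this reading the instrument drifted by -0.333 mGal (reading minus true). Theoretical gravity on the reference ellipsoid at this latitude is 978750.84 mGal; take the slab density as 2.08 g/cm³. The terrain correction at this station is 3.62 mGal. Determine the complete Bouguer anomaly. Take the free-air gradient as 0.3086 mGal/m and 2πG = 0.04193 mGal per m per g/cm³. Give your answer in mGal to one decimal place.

Drift-corrected reading = 978368.06 − (-0.333) = 978368.393 mGal
Free-air correction = 0.3086 × 2129.0 = 657.01 mGal
Free-air anomaly = 978368.393 − 978750.84 + (657.01) = 274.563 mGal
Bouguer slab correction = 0.04193 × 2.08 × 2129.0 = 185.68 mGal
Simple Bouguer anomaly = 274.563 − (185.68) = 88.883 mGal
Complete Bouguer anomaly = 88.883 + 3.62 = 92.503 mGal

92.5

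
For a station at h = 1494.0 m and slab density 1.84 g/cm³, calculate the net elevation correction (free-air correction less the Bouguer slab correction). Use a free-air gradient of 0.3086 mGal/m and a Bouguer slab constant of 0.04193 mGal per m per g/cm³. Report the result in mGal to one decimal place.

345.8

Combined gradient = 0.3086 − 0.04193 × 1.84 = 0.2314488 mGal/m
Combined elevation correction = 0.2314488 × 1494.0 = 345.8 mGal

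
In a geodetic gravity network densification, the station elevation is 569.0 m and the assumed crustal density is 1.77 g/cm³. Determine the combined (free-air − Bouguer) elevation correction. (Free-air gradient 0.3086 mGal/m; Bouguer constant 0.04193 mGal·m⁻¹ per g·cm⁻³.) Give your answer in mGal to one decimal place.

Combined gradient = 0.3086 − 0.04193 × 1.77 = 0.2343839 mGal/m
Combined elevation correction = 0.2343839 × 569.0 = 133.4 mGal

133.4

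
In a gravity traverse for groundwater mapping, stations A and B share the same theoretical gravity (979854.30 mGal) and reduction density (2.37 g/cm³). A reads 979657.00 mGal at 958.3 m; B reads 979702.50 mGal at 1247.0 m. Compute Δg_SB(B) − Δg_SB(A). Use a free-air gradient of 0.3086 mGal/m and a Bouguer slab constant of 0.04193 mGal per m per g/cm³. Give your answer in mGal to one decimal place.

Δg_SB(A) = 979657.00 − 979854.30 + 0.3086×958.3 − 0.04193×2.37×958.3 = 3.20 mGal
Δg_SB(B) = 979702.50 − 979854.30 + 0.3086×1247.0 − 0.04193×2.37×1247.0 = 109.10 mGal
Difference = 109.10 − (3.20) = 105.90 mGal

105.9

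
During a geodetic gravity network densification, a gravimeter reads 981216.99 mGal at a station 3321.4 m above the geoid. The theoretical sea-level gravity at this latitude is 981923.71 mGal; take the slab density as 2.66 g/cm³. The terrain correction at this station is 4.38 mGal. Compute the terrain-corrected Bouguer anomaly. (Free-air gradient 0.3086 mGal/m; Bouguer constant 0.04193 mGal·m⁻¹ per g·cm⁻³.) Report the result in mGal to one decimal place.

Free-air correction = 0.3086 × 3321.4 = 1024.98 mGal
Free-air anomaly = 981216.99 − 981923.71 + (1024.98) = 318.26 mGal
Bouguer slab correction = 0.04193 × 2.66 × 3321.4 = 370.45 mGal
Simple Bouguer anomaly = 318.26 − (370.45) = -52.19 mGal
Complete Bouguer anomaly = -52.19 + 4.38 = -47.81 mGal

-47.8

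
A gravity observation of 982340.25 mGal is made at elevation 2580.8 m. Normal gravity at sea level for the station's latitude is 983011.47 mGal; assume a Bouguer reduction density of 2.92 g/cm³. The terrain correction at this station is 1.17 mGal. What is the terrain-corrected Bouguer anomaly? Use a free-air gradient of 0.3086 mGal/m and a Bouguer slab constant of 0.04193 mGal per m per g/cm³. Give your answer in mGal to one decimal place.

Free-air correction = 0.3086 × 2580.8 = 796.43 mGal
Free-air anomaly = 982340.25 − 983011.47 + (796.43) = 125.21 mGal
Bouguer slab correction = 0.04193 × 2.92 × 2580.8 = 315.98 mGal
Simple Bouguer anomaly = 125.21 − (315.98) = -190.77 mGal
Complete Bouguer anomaly = -190.77 + 1.17 = -189.60 mGal

-189.6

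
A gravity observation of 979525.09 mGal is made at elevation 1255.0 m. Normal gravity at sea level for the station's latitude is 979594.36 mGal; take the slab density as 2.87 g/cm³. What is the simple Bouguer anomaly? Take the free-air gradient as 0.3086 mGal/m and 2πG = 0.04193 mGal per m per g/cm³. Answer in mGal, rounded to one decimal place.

Free-air correction = 0.3086 × 1255.0 = 387.29 mGal
Free-air anomaly = 979525.09 − 979594.36 + (387.29) = 318.02 mGal
Bouguer slab correction = 0.04193 × 2.87 × 1255.0 = 151.03 mGal
Simple Bouguer anomaly = 318.02 − (151.03) = 166.99 mGal

167.0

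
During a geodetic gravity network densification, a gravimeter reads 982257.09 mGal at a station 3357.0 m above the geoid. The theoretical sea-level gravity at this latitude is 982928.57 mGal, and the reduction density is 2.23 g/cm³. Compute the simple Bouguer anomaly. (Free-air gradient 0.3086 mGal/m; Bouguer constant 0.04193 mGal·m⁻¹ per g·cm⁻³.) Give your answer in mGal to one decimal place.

Free-air correction = 0.3086 × 3357.0 = 1035.97 mGal
Free-air anomaly = 982257.09 − 982928.57 + (1035.97) = 364.49 mGal
Bouguer slab correction = 0.04193 × 2.23 × 3357.0 = 313.89 mGal
Simple Bouguer anomaly = 364.49 − (313.89) = 50.60 mGal

50.6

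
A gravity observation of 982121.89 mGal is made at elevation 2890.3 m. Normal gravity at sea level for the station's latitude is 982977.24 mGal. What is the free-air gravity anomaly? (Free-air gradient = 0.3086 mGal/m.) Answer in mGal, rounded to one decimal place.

36.6

Free-air correction = 0.3086 × 2890.3 = 891.95 mGal
Free-air anomaly = 982121.89 − 982977.24 + (891.95) = 36.60 mGal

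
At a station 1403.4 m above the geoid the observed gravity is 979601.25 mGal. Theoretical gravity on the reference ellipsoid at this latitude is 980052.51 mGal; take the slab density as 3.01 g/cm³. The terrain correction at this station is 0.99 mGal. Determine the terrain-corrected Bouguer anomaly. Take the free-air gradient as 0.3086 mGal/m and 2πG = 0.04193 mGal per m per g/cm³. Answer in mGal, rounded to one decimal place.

Free-air correction = 0.3086 × 1403.4 = 433.09 mGal
Free-air anomaly = 979601.25 − 980052.51 + (433.09) = -18.17 mGal
Bouguer slab correction = 0.04193 × 3.01 × 1403.4 = 177.12 mGal
Simple Bouguer anomaly = -18.17 − (177.12) = -195.29 mGal
Complete Bouguer anomaly = -195.29 + 0.99 = -194.30 mGal

-194.3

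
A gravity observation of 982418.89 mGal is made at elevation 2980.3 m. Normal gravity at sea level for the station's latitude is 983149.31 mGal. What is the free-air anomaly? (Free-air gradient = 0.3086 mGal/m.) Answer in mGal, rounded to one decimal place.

189.3

Free-air correction = 0.3086 × 2980.3 = 919.72 mGal
Free-air anomaly = 982418.89 − 983149.31 + (919.72) = 189.30 mGal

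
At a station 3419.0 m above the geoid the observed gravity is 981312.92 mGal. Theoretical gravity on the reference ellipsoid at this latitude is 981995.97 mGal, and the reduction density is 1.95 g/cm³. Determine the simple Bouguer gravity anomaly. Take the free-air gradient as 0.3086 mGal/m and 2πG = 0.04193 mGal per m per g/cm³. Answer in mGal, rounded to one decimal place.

92.5

Free-air correction = 0.3086 × 3419.0 = 1055.10 mGal
Free-air anomaly = 981312.92 − 981995.97 + (1055.10) = 372.05 mGal
Bouguer slab correction = 0.04193 × 1.95 × 3419.0 = 279.55 mGal
Simple Bouguer anomaly = 372.05 − (279.55) = 92.50 mGal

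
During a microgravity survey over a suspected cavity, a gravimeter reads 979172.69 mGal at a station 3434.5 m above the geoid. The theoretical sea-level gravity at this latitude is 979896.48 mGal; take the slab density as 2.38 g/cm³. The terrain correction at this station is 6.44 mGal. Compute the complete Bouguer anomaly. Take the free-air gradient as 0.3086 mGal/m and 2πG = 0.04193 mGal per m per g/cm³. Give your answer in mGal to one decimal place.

-0.2

Free-air correction = 0.3086 × 3434.5 = 1059.89 mGal
Free-air anomaly = 979172.69 − 979896.48 + (1059.89) = 336.10 mGal
Bouguer slab correction = 0.04193 × 2.38 × 3434.5 = 342.74 mGal
Simple Bouguer anomaly = 336.10 − (342.74) = -6.64 mGal
Complete Bouguer anomaly = -6.64 + 6.44 = -0.20 mGal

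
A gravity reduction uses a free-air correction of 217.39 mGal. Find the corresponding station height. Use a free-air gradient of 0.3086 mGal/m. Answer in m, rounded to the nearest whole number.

704

h = 217.39 / 0.3086 = 704.44 m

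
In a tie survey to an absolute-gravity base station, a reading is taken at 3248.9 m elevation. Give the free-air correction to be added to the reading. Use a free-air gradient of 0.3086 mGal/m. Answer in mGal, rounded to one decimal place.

1002.6

Free-air correction = 0.3086 × 3248.9 = 1002.6 mGal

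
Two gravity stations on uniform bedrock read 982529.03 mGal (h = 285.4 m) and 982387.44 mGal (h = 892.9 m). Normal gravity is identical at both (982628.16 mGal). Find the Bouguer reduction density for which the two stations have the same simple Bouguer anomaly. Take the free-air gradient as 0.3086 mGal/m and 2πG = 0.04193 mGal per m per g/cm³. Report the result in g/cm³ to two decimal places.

Δg_obs = 982387.44 − 982529.03 = -141.59 mGal over Δh = 892.9 − 285.4 = 607.5 m
Equal Bouguer anomalies ⇒ Δg_obs + (0.3086 − 0.04193ρ)·Δh = 0
0.3086 − 0.04193ρ = −Δg_obs/Δh = 0.23307
ρ = (0.3086 − 0.23307) / 0.04193 = 1.80 g/cm³

1.80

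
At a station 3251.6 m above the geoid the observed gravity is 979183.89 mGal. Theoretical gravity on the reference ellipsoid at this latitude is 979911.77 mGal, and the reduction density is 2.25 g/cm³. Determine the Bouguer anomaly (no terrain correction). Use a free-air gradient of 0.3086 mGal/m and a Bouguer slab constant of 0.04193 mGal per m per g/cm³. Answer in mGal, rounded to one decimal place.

-31.2

Free-air correction = 0.3086 × 3251.6 = 1003.44 mGal
Free-air anomaly = 979183.89 − 979911.77 + (1003.44) = 275.56 mGal
Bouguer slab correction = 0.04193 × 2.25 × 3251.6 = 306.76 mGal
Simple Bouguer anomaly = 275.56 − (306.76) = -31.20 mGal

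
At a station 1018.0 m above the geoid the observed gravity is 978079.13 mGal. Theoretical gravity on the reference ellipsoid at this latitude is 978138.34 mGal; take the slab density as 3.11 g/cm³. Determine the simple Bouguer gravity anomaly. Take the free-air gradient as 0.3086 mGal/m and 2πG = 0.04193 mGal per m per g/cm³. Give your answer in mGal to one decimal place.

122.2

Free-air correction = 0.3086 × 1018.0 = 314.15 mGal
Free-air anomaly = 978079.13 − 978138.34 + (314.15) = 254.94 mGal
Bouguer slab correction = 0.04193 × 3.11 × 1018.0 = 132.75 mGal
Simple Bouguer anomaly = 254.94 − (132.75) = 122.19 mGal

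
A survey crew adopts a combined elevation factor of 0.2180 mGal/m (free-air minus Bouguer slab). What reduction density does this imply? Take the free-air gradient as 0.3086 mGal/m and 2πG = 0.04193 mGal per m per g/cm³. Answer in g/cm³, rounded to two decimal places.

2.16

0.2180 = 0.3086 − 0.04193 × ρ
ρ = (0.3086 − 0.2180) / 0.04193 = 2.16 g/cm³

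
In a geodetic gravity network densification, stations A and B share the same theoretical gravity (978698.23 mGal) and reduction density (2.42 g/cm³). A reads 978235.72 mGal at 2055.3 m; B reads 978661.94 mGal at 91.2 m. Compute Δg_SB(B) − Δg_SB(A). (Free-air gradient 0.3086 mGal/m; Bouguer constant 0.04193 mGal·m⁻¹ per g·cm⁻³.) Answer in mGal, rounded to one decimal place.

Δg_SB(A) = 978235.72 − 978698.23 + 0.3086×2055.3 − 0.04193×2.42×2055.3 = -36.80 mGal
Δg_SB(B) = 978661.94 − 978698.23 + 0.3086×91.2 − 0.04193×2.42×91.2 = -17.40 mGal
Difference = -17.40 − (-36.80) = 19.40 mGal

19.4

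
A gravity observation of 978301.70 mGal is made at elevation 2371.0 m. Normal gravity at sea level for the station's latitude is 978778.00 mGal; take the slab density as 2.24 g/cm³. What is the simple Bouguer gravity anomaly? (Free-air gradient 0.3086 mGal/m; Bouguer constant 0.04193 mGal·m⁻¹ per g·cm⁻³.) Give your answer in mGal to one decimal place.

32.7

Free-air correction = 0.3086 × 2371.0 = 731.69 mGal
Free-air anomaly = 978301.70 − 978778.00 + (731.69) = 255.39 mGal
Bouguer slab correction = 0.04193 × 2.24 × 2371.0 = 222.69 mGal
Simple Bouguer anomaly = 255.39 − (222.69) = 32.70 mGal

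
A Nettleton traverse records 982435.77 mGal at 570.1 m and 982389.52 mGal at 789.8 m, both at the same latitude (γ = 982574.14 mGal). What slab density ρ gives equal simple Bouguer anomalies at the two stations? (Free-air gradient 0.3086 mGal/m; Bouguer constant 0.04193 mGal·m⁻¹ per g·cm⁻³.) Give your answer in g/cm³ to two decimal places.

2.34

Δg_obs = 982389.52 − 982435.77 = -46.25 mGal over Δh = 789.8 − 570.1 = 219.7 m
Equal Bouguer anomalies ⇒ Δg_obs + (0.3086 − 0.04193ρ)·Δh = 0
0.3086 − 0.04193ρ = −Δg_obs/Δh = 0.21051
ρ = (0.3086 − 0.21051) / 0.04193 = 2.34 g/cm³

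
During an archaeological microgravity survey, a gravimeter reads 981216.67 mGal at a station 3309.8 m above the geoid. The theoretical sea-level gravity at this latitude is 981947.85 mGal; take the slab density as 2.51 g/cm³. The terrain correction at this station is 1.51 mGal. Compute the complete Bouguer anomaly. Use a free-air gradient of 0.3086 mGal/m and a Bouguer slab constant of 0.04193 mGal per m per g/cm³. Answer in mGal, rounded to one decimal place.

-56.6

Free-air correction = 0.3086 × 3309.8 = 1021.40 mGal
Free-air anomaly = 981216.67 − 981947.85 + (1021.40) = 290.22 mGal
Bouguer slab correction = 0.04193 × 2.51 × 3309.8 = 348.34 mGal
Simple Bouguer anomaly = 290.22 − (348.34) = -58.12 mGal
Complete Bouguer anomaly = -58.12 + 1.51 = -56.61 mGal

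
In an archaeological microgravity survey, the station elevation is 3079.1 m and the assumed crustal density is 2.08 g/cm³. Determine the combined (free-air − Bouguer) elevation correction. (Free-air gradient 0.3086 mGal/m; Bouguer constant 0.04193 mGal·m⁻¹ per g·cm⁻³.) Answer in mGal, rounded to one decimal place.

Combined gradient = 0.3086 − 0.04193 × 2.08 = 0.2213856 mGal/m
Combined elevation correction = 0.2213856 × 3079.1 = 681.7 mGal

681.7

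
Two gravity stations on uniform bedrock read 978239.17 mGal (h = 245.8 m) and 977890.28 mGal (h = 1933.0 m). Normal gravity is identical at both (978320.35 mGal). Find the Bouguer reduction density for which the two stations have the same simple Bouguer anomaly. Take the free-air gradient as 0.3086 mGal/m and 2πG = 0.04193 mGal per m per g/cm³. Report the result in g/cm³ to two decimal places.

2.43

Δg_obs = 977890.28 − 978239.17 = -348.89 mGal over Δh = 1933.0 − 245.8 = 1687.2 m
Equal Bouguer anomalies ⇒ Δg_obs + (0.3086 − 0.04193ρ)·Δh = 0
0.3086 − 0.04193ρ = −Δg_obs/Δh = 0.20679
ρ = (0.3086 − 0.20679) / 0.04193 = 2.43 g/cm³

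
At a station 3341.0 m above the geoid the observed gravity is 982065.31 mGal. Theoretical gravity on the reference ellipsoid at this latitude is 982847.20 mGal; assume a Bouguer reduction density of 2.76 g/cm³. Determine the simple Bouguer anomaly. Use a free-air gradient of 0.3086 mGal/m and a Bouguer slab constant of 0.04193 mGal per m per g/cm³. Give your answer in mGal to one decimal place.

-137.5

Free-air correction = 0.3086 × 3341.0 = 1031.03 mGal
Free-air anomaly = 982065.31 − 982847.20 + (1031.03) = 249.14 mGal
Bouguer slab correction = 0.04193 × 2.76 × 3341.0 = 386.64 mGal
Simple Bouguer anomaly = 249.14 − (386.64) = -137.50 mGal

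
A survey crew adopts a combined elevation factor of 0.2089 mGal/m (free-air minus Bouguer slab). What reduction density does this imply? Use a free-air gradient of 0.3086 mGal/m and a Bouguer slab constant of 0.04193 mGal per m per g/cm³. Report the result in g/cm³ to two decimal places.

2.38

0.2089 = 0.3086 − 0.04193 × ρ
ρ = (0.3086 − 0.2089) / 0.04193 = 2.38 g/cm³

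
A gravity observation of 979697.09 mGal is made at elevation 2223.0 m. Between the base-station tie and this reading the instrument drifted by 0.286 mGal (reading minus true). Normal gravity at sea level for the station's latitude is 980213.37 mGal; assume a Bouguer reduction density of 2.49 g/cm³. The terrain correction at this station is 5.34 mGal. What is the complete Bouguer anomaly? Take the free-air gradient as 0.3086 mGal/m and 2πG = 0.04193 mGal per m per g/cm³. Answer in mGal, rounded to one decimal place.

Drift-corrected reading = 979697.09 − (0.286) = 979696.804 mGal
Free-air correction = 0.3086 × 2223.0 = 686.02 mGal
Free-air anomaly = 979696.804 − 980213.37 + (686.02) = 169.454 mGal
Bouguer slab correction = 0.04193 × 2.49 × 2223.0 = 232.09 mGal
Simple Bouguer anomaly = 169.454 − (232.09) = -62.636 mGal
Complete Bouguer anomaly = -62.636 + 5.34 = -57.296 mGal

-57.3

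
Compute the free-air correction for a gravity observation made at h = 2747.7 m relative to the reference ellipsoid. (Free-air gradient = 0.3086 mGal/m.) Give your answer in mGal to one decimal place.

847.9

Free-air correction = 0.3086 × 2747.7 = 847.9 mGal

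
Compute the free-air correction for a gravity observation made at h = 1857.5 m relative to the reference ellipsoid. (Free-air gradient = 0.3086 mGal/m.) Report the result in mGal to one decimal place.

573.2

Free-air correction = 0.3086 × 1857.5 = 573.2 mGal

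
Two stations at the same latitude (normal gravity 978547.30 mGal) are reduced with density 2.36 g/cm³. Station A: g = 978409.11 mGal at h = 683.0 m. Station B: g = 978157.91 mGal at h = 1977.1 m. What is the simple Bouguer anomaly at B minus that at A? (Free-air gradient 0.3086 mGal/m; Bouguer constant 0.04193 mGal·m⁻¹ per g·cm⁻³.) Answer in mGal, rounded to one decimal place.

20.1

Δg_SB(A) = 978409.11 − 978547.30 + 0.3086×683.0 − 0.04193×2.36×683.0 = 5.00 mGal
Δg_SB(B) = 978157.91 − 978547.30 + 0.3086×1977.1 − 0.04193×2.36×1977.1 = 25.10 mGal
Difference = 25.10 − (5.00) = 20.10 mGal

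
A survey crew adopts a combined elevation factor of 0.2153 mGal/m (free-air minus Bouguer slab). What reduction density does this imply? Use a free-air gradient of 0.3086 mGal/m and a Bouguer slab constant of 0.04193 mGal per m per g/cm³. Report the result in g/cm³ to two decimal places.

2.23

0.2153 = 0.3086 − 0.04193 × ρ
ρ = (0.3086 − 0.2153) / 0.04193 = 2.23 g/cm³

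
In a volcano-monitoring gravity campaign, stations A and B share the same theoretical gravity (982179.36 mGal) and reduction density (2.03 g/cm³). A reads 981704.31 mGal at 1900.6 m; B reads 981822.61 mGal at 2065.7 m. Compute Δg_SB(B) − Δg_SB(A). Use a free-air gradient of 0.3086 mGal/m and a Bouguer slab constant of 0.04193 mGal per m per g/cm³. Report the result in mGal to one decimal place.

Δg_SB(A) = 981704.31 − 982179.36 + 0.3086×1900.6 − 0.04193×2.03×1900.6 = -50.30 mGal
Δg_SB(B) = 981822.61 − 982179.36 + 0.3086×2065.7 − 0.04193×2.03×2065.7 = 104.90 mGal
Difference = 104.90 − (-50.30) = 155.20 mGal

155.2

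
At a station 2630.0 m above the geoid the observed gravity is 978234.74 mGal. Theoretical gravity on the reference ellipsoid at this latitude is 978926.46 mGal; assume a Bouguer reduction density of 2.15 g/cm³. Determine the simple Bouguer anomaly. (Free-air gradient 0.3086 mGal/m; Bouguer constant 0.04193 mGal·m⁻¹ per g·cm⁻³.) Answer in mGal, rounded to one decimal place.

-117.2

Free-air correction = 0.3086 × 2630.0 = 811.62 mGal
Free-air anomaly = 978234.74 − 978926.46 + (811.62) = 119.90 mGal
Bouguer slab correction = 0.04193 × 2.15 × 2630.0 = 237.09 mGal
Simple Bouguer anomaly = 119.90 − (237.09) = -117.19 mGal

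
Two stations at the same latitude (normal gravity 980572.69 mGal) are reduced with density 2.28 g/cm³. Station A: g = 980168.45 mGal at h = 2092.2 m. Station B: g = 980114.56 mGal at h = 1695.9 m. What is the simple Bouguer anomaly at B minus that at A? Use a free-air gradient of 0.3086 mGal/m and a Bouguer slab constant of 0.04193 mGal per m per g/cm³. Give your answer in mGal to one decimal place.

Δg_SB(A) = 980168.45 − 980572.69 + 0.3086×2092.2 − 0.04193×2.28×2092.2 = 41.40 mGal
Δg_SB(B) = 980114.56 − 980572.69 + 0.3086×1695.9 − 0.04193×2.28×1695.9 = -96.90 mGal
Difference = -96.90 − (41.40) = -138.30 mGal

-138.3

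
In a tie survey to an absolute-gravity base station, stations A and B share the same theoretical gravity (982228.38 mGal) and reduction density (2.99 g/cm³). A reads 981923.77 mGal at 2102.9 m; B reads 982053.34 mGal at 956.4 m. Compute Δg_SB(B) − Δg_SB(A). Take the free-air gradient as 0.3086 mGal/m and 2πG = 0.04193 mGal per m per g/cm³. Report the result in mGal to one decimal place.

-80.5

Δg_SB(A) = 981923.77 − 982228.38 + 0.3086×2102.9 − 0.04193×2.99×2102.9 = 80.70 mGal
Δg_SB(B) = 982053.34 − 982228.38 + 0.3086×956.4 − 0.04193×2.99×956.4 = 0.20 mGal
Difference = 0.20 − (80.70) = -80.50 mGal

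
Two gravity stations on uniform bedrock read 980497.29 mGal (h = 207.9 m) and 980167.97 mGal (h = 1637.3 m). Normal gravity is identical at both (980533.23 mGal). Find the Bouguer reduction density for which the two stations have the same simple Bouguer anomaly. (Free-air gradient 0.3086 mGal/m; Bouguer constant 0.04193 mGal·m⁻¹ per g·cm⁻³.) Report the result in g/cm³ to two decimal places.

Δg_obs = 980167.97 − 980497.29 = -329.32 mGal over Δh = 1637.3 − 207.9 = 1429.4 m
Equal Bouguer anomalies ⇒ Δg_obs + (0.3086 − 0.04193ρ)·Δh = 0
0.3086 − 0.04193ρ = −Δg_obs/Δh = 0.23039
ρ = (0.3086 − 0.23039) / 0.04193 = 1.87 g/cm³

1.87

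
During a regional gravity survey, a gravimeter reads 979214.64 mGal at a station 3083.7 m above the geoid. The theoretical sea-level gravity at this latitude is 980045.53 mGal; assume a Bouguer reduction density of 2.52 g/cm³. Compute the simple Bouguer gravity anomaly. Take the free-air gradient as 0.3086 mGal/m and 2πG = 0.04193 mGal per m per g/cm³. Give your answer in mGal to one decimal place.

Free-air correction = 0.3086 × 3083.7 = 951.63 mGal
Free-air anomaly = 979214.64 − 980045.53 + (951.63) = 120.74 mGal
Bouguer slab correction = 0.04193 × 2.52 × 3083.7 = 325.83 mGal
Simple Bouguer anomaly = 120.74 − (325.83) = -205.09 mGal

-205.1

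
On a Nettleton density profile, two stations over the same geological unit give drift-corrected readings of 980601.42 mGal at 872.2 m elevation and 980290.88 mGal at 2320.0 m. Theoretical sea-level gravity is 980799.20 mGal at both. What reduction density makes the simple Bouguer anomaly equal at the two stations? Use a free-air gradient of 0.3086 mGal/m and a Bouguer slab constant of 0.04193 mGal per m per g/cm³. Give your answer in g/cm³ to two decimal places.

Δg_obs = 980290.88 − 980601.42 = -310.54 mGal over Δh = 2320.0 − 872.2 = 1447.8 m
Equal Bouguer anomalies ⇒ Δg_obs + (0.3086 − 0.04193ρ)·Δh = 0
0.3086 − 0.04193ρ = −Δg_obs/Δh = 0.21449
ρ = (0.3086 − 0.21449) / 0.04193 = 2.24 g/cm³

2.24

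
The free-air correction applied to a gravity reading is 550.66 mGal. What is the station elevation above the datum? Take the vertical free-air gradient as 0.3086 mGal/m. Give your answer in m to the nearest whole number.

1784

h = 550.66 / 0.3086 = 1784.38 m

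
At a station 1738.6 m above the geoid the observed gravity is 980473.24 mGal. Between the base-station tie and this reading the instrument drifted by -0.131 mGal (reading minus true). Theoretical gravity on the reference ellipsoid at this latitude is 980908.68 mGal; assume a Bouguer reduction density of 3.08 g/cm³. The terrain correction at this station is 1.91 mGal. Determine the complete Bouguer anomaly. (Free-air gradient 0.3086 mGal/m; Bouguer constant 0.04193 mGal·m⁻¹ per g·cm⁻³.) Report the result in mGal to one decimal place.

-121.4

Drift-corrected reading = 980473.24 − (-0.131) = 980473.371 mGal
Free-air correction = 0.3086 × 1738.6 = 536.53 mGal
Free-air anomaly = 980473.371 − 980908.68 + (536.53) = 101.221 mGal
Bouguer slab correction = 0.04193 × 3.08 × 1738.6 = 224.53 mGal
Simple Bouguer anomaly = 101.221 − (224.53) = -123.309 mGal
Complete Bouguer anomaly = -123.309 + 1.91 = -121.399 mGal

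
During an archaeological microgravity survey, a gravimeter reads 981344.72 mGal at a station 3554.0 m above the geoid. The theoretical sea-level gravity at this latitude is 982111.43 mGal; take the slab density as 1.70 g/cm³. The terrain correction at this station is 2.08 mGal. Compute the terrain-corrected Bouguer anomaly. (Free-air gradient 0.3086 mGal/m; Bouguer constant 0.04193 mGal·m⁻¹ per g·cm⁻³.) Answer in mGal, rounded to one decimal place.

78.8

Free-air correction = 0.3086 × 3554.0 = 1096.76 mGal
Free-air anomaly = 981344.72 − 982111.43 + (1096.76) = 330.05 mGal
Bouguer slab correction = 0.04193 × 1.70 × 3554.0 = 253.33 mGal
Simple Bouguer anomaly = 330.05 − (253.33) = 76.72 mGal
Complete Bouguer anomaly = 76.72 + 2.08 = 78.80 mGal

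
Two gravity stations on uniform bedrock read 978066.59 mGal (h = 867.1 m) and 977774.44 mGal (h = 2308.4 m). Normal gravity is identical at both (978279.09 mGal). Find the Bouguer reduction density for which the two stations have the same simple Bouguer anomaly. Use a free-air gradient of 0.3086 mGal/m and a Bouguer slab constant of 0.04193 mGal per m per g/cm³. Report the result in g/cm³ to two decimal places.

Δg_obs = 977774.44 − 978066.59 = -292.15 mGal over Δh = 2308.4 − 867.1 = 1441.3 m
Equal Bouguer anomalies ⇒ Δg_obs + (0.3086 − 0.04193ρ)·Δh = 0
0.3086 − 0.04193ρ = −Δg_obs/Δh = 0.20270
ρ = (0.3086 − 0.20270) / 0.04193 = 2.53 g/cm³

2.53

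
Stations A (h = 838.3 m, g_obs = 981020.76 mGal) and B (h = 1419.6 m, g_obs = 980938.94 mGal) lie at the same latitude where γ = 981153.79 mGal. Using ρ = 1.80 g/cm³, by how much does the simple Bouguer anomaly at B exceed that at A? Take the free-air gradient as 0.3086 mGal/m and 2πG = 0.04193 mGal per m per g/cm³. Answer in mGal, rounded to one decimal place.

53.7

Δg_SB(A) = 981020.76 − 981153.79 + 0.3086×838.3 − 0.04193×1.80×838.3 = 62.40 mGal
Δg_SB(B) = 980938.94 − 981153.79 + 0.3086×1419.6 − 0.04193×1.80×1419.6 = 116.10 mGal
Difference = 116.10 − (62.40) = 53.70 mGal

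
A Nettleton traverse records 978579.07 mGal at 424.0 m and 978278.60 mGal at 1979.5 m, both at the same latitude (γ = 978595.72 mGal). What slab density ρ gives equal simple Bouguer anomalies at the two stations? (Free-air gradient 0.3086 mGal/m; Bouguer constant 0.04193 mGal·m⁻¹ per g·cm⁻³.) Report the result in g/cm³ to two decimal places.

2.75

Δg_obs = 978278.60 − 978579.07 = -300.47 mGal over Δh = 1979.5 − 424.0 = 1555.5 m
Equal Bouguer anomalies ⇒ Δg_obs + (0.3086 − 0.04193ρ)·Δh = 0
0.3086 − 0.04193ρ = −Δg_obs/Δh = 0.19317
ρ = (0.3086 − 0.19317) / 0.04193 = 2.75 g/cm³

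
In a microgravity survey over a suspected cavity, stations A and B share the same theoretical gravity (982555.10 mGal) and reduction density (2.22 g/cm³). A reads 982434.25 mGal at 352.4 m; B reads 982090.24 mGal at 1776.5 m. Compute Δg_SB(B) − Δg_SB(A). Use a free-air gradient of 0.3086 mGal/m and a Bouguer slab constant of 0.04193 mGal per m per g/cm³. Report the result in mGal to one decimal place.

Δg_SB(A) = 982434.25 − 982555.10 + 0.3086×352.4 − 0.04193×2.22×352.4 = -44.90 mGal
Δg_SB(B) = 982090.24 − 982555.10 + 0.3086×1776.5 − 0.04193×2.22×1776.5 = -82.00 mGal
Difference = -82.00 − (-44.90) = -37.10 mGal

-37.1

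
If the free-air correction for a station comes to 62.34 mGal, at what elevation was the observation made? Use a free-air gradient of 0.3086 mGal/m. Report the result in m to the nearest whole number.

h = 62.34 / 0.3086 = 202.01 m

202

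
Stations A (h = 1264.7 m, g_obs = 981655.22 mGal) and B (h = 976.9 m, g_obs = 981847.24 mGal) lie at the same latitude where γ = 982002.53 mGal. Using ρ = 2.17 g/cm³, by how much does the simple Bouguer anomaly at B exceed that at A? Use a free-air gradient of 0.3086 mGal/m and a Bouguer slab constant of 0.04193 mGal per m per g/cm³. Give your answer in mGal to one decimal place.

129.4

Δg_SB(A) = 981655.22 − 982002.53 + 0.3086×1264.7 − 0.04193×2.17×1264.7 = -72.10 mGal
Δg_SB(B) = 981847.24 − 982002.53 + 0.3086×976.9 − 0.04193×2.17×976.9 = 57.30 mGal
Difference = 57.30 − (-72.10) = 129.40 mGal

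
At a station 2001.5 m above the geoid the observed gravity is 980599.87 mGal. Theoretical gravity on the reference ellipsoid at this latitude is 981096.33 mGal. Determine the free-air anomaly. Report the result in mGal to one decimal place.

Free-air correction = 0.3086 × 2001.5 = 617.66 mGal
Free-air anomaly = 980599.87 − 981096.33 + (617.66) = 121.20 mGal

121.2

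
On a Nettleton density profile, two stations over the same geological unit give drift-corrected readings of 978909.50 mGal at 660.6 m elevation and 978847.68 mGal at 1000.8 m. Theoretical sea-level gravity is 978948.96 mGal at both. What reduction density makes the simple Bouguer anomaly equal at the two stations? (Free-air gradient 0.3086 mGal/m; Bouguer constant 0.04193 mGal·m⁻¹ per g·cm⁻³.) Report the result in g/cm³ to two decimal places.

Δg_obs = 978847.68 − 978909.50 = -61.82 mGal over Δh = 1000.8 − 660.6 = 340.2 m
Equal Bouguer anomalies ⇒ Δg_obs + (0.3086 − 0.04193ρ)·Δh = 0
0.3086 − 0.04193ρ = −Δg_obs/Δh = 0.18172
ρ = (0.3086 − 0.18172) / 0.04193 = 3.03 g/cm³

3.03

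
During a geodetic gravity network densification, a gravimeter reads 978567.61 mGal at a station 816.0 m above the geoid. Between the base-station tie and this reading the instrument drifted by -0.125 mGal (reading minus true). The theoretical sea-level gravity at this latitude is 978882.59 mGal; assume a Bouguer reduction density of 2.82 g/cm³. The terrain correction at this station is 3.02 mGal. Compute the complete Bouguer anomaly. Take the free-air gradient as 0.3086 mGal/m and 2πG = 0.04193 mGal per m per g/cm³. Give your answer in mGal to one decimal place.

Drift-corrected reading = 978567.61 − (-0.125) = 978567.735 mGal
Free-air correction = 0.3086 × 816.0 = 251.82 mGal
Free-air anomaly = 978567.735 − 978882.59 + (251.82) = -63.035 mGal
Bouguer slab correction = 0.04193 × 2.82 × 816.0 = 96.49 mGal
Simple Bouguer anomaly = -63.035 − (96.49) = -159.525 mGal
Complete Bouguer anomaly = -159.525 + 3.02 = -156.505 mGal

-156.5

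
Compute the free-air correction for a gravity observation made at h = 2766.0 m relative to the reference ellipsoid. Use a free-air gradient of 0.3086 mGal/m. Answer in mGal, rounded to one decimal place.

853.6

Free-air correction = 0.3086 × 2766.0 = 853.6 mGal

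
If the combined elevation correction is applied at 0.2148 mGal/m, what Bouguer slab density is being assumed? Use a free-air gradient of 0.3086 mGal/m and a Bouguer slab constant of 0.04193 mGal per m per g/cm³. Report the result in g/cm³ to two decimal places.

2.24

0.2148 = 0.3086 − 0.04193 × ρ
ρ = (0.3086 − 0.2148) / 0.04193 = 2.24 g/cm³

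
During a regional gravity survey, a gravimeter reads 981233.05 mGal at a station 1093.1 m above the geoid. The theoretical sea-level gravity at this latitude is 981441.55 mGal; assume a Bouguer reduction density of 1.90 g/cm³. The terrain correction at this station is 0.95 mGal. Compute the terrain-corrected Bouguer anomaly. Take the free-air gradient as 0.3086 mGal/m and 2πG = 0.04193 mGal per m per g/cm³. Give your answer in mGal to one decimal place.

42.7

Free-air correction = 0.3086 × 1093.1 = 337.33 mGal
Free-air anomaly = 981233.05 − 981441.55 + (337.33) = 128.83 mGal
Bouguer slab correction = 0.04193 × 1.90 × 1093.1 = 87.08 mGal
Simple Bouguer anomaly = 128.83 − (87.08) = 41.75 mGal
Complete Bouguer anomaly = 41.75 + 0.95 = 42.70 mGal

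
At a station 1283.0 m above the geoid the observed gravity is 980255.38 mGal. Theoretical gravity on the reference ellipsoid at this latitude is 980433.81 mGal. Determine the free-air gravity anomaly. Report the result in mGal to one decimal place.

217.5

Free-air correction = 0.3086 × 1283.0 = 395.93 mGal
Free-air anomaly = 980255.38 − 980433.81 + (395.93) = 217.50 mGal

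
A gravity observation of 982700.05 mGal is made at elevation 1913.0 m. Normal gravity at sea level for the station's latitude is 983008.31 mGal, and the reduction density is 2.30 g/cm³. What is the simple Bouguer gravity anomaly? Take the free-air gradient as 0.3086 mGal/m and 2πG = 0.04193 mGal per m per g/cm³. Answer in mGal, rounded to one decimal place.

97.6

Free-air correction = 0.3086 × 1913.0 = 590.35 mGal
Free-air anomaly = 982700.05 − 983008.31 + (590.35) = 282.09 mGal
Bouguer slab correction = 0.04193 × 2.30 × 1913.0 = 184.49 mGal
Simple Bouguer anomaly = 282.09 − (184.49) = 97.60 mGal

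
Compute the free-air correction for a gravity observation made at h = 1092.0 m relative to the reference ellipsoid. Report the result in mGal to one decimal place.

Free-air correction = 0.3086 × 1092.0 = 337.0 mGal

337.0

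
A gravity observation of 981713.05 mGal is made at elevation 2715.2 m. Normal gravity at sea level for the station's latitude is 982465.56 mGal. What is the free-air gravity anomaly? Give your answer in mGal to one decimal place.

Free-air correction = 0.3086 × 2715.2 = 837.91 mGal
Free-air anomaly = 981713.05 − 982465.56 + (837.91) = 85.40 mGal

85.4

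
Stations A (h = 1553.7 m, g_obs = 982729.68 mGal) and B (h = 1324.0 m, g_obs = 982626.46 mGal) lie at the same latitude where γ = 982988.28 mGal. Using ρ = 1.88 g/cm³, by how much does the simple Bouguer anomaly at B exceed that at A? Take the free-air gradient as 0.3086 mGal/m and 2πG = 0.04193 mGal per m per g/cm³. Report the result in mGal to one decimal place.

-156.0

Δg_SB(A) = 982729.68 − 982988.28 + 0.3086×1553.7 − 0.04193×1.88×1553.7 = 98.40 mGal
Δg_SB(B) = 982626.46 − 982988.28 + 0.3086×1324.0 − 0.04193×1.88×1324.0 = -57.60 mGal
Difference = -57.60 − (98.40) = -156.00 mGal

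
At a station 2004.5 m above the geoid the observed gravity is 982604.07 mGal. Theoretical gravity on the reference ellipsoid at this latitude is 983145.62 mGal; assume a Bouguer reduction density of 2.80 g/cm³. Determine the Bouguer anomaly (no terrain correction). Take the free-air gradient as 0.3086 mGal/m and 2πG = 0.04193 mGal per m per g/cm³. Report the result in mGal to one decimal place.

Free-air correction = 0.3086 × 2004.5 = 618.59 mGal
Free-air anomaly = 982604.07 − 983145.62 + (618.59) = 77.04 mGal
Bouguer slab correction = 0.04193 × 2.80 × 2004.5 = 235.34 mGal
Simple Bouguer anomaly = 77.04 − (235.34) = -158.30 mGal

-158.3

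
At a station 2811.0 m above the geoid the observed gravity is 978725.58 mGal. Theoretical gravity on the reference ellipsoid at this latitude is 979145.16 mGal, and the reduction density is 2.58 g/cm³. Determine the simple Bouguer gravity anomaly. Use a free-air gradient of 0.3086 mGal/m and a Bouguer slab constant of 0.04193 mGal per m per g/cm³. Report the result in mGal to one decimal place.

143.8

Free-air correction = 0.3086 × 2811.0 = 867.47 mGal
Free-air anomaly = 978725.58 − 979145.16 + (867.47) = 447.89 mGal
Bouguer slab correction = 0.04193 × 2.58 × 2811.0 = 304.09 mGal
Simple Bouguer anomaly = 447.89 − (304.09) = 143.80 mGal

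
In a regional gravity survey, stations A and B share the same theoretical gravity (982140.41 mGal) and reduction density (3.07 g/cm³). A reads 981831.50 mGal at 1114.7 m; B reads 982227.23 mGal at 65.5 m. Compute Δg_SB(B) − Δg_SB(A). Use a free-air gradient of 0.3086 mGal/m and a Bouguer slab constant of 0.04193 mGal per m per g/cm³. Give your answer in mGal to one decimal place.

Δg_SB(A) = 981831.50 − 982140.41 + 0.3086×1114.7 − 0.04193×3.07×1114.7 = -108.40 mGal
Δg_SB(B) = 982227.23 − 982140.41 + 0.3086×65.5 − 0.04193×3.07×65.5 = 98.60 mGal
Difference = 98.60 − (-108.40) = 207.00 mGal

207.0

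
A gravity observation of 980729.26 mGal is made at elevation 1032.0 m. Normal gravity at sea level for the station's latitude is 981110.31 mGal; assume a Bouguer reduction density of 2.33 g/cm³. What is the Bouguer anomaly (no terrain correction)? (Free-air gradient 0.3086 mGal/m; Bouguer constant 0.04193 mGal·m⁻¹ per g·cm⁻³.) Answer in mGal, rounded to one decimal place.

Free-air correction = 0.3086 × 1032.0 = 318.48 mGal
Free-air anomaly = 980729.26 − 981110.31 + (318.48) = -62.57 mGal
Bouguer slab correction = 0.04193 × 2.33 × 1032.0 = 100.82 mGal
Simple Bouguer anomaly = -62.57 − (100.82) = -163.39 mGal

-163.4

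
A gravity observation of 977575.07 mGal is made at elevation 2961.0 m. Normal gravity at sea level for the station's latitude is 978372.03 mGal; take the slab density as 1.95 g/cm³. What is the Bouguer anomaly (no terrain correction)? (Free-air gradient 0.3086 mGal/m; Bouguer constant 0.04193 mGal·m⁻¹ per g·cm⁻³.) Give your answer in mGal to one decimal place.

-125.3

Free-air correction = 0.3086 × 2961.0 = 913.76 mGal
Free-air anomaly = 977575.07 − 978372.03 + (913.76) = 116.80 mGal
Bouguer slab correction = 0.04193 × 1.95 × 2961.0 = 242.10 mGal
Simple Bouguer anomaly = 116.80 − (242.10) = -125.30 mGal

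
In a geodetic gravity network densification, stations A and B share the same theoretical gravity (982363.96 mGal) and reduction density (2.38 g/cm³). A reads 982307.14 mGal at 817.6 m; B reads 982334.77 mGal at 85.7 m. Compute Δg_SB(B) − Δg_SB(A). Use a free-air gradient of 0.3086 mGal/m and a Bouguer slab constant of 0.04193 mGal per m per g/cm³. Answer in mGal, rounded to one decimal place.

Δg_SB(A) = 982307.14 − 982363.96 + 0.3086×817.6 − 0.04193×2.38×817.6 = 113.90 mGal
Δg_SB(B) = 982334.77 − 982363.96 + 0.3086×85.7 − 0.04193×2.38×85.7 = -11.30 mGal
Difference = -11.30 − (113.90) = -125.20 mGal

-125.2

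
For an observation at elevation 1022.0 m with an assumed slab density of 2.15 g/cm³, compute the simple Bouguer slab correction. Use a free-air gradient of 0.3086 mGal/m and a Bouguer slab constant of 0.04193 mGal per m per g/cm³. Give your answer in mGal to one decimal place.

Bouguer slab correction = 0.04193 × 2.15 × 1022.0 = 92.1 mGal

92.1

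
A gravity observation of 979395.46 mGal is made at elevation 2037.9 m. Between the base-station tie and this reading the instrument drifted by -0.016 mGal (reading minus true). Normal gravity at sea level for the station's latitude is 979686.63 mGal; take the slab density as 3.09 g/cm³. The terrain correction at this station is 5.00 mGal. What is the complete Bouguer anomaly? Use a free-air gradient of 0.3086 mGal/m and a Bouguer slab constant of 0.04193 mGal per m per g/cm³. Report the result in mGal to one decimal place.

Drift-corrected reading = 979395.46 − (-0.016) = 979395.476 mGal
Free-air correction = 0.3086 × 2037.9 = 628.90 mGal
Free-air anomaly = 979395.476 − 979686.63 + (628.90) = 337.746 mGal
Bouguer slab correction = 0.04193 × 3.09 × 2037.9 = 264.04 mGal
Simple Bouguer anomaly = 337.746 − (264.04) = 73.706 mGal
Complete Bouguer anomaly = 73.706 + 5.00 = 78.706 mGal

78.7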